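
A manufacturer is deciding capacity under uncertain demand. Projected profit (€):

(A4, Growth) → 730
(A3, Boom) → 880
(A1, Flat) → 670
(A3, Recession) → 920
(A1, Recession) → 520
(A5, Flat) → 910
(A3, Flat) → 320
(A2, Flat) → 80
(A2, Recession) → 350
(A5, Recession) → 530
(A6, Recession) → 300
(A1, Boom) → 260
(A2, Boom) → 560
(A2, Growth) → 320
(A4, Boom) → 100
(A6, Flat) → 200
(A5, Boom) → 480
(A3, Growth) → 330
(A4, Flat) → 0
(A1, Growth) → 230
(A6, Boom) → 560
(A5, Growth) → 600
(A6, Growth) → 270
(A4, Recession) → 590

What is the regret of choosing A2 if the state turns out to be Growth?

Best payoff under Growth is 730.
Regret = 730 − 320 = 410.

410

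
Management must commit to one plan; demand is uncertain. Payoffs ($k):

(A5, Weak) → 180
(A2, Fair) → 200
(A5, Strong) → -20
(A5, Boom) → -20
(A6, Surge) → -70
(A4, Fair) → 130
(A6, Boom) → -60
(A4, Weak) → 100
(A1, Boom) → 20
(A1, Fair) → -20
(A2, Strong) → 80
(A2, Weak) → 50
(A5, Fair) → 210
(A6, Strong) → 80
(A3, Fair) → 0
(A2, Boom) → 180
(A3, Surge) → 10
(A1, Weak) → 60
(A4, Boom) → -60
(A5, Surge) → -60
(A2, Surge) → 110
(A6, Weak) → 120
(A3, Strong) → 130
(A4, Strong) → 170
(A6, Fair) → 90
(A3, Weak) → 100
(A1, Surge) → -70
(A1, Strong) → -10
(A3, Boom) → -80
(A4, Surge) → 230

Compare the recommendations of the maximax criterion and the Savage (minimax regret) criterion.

Row maxima: A1=60, A2=200, A3=130, A4=230, A5=210, A6=120
Best best-case = 230 → A4.
Column bests: Weak=180, Fair=210, Strong=170, Boom=180, Surge=230.
A1 regrets: 120, 230, 180, 160, 300 → max 300
A2 regrets: 130, 10, 90, 0, 120 → max 130
A3 regrets: 80, 210, 40, 260, 220 → max 260
A4 regrets: 80, 80, 0, 240, 0 → max 240
A5 regrets: 0, 0, 190, 200, 290 → max 290
A6 regrets: 60, 120, 90, 240, 300 → max 300
Smallest max regret = 130 → A2.

maximax → A4; minimax regret → A2 (disagree)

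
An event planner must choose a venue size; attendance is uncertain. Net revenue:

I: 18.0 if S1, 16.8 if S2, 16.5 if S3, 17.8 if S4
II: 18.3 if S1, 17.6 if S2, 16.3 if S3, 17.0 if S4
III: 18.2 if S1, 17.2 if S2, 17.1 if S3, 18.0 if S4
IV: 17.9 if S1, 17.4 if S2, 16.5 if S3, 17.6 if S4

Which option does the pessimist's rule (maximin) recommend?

III

Row minima: I=16.5, II=16.3, III=17.1, IV=16.5
Best worst-case = 17.1 → III.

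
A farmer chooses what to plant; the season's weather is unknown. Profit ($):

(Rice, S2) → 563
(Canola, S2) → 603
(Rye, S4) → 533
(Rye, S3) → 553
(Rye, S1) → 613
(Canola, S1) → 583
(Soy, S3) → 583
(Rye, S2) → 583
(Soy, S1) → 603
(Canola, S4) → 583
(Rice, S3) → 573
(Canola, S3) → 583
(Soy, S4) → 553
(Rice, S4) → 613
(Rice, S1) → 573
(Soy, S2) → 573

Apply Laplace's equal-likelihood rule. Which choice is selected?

Row averages: Rye=570.5, Rice=580.5, Canola=588, Soy=578
Highest average = 588 → Canola.

Canola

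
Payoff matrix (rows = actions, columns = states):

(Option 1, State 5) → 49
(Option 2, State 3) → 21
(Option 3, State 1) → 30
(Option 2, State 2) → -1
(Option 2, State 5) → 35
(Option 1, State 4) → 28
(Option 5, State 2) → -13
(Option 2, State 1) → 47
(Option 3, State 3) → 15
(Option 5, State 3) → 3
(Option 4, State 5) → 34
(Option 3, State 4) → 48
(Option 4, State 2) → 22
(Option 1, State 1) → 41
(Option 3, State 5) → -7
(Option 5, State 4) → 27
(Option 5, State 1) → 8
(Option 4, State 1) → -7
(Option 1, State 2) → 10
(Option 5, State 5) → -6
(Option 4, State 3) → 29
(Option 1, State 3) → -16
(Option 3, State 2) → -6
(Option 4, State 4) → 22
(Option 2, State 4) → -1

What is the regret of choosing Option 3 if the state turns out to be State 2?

Best payoff under State 2 is 22.
Regret = 22 − (-6) = 28.

28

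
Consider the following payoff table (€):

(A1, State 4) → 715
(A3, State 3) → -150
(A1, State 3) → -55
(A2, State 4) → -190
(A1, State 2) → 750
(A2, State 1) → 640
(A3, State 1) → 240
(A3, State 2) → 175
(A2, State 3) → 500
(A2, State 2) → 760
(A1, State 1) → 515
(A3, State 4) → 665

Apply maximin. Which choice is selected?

Row minima: A1=-55, A2=-190, A3=-150
Best worst-case = -55 → A1.

A1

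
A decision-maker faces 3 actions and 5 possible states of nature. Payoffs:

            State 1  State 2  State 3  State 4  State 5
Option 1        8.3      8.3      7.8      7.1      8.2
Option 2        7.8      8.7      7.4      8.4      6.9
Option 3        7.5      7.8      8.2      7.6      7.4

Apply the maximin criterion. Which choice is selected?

Option 3

Row minima: Option 1=7.1, Option 2=6.9, Option 3=7.4
Best worst-case = 7.4 → Option 3.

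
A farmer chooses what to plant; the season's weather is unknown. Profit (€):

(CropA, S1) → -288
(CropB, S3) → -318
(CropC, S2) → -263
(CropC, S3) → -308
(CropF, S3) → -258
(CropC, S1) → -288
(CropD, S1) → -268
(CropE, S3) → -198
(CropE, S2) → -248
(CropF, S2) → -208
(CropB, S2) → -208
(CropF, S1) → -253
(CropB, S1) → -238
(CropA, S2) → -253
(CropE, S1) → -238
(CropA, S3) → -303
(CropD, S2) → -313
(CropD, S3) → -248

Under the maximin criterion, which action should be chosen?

Row minima: CropE=-248, CropD=-313, CropB=-318, CropC=-308, CropF=-258, CropA=-303
Best worst-case = -248 → CropE.

CropE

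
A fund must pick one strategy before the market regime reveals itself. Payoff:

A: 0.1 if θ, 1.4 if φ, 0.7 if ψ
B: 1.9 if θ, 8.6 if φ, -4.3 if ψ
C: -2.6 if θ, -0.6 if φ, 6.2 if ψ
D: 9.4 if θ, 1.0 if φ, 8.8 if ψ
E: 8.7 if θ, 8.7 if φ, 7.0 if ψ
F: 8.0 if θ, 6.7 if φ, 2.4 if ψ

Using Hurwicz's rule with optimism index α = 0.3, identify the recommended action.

A: 0.3·1.4 + 0.7·0.1 = 0.49
B: 0.3·8.6 + 0.7·(-4.3) = -0.43
C: 0.3·6.2 + 0.7·(-2.6) = 0.04
D: 0.3·9.4 + 0.7·1.0 = 3.52
E: 0.3·8.7 + 0.7·7.0 = 7.51
F: 0.3·8.0 + 0.7·2.4 = 4.08
Highest Hurwicz score = 7.51 → E.

E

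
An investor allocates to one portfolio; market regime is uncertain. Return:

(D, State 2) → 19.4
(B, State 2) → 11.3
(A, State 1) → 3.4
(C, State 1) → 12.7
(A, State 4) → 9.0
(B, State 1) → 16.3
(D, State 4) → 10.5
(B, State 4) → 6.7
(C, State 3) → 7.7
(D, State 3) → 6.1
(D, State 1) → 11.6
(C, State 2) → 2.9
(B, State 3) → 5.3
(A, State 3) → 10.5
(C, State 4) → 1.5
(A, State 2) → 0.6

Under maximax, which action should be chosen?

D

Row maxima: A=10.5, B=16.3, C=12.7, D=19.4
Best best-case = 19.4 → D.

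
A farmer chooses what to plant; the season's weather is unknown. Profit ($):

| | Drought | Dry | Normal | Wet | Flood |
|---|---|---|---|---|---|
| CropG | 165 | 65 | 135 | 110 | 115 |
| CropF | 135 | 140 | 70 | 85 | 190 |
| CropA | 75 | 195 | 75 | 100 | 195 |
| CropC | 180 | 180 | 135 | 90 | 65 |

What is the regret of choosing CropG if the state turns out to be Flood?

Best payoff under Flood is 195.
Regret = 195 − 115 = 80.

80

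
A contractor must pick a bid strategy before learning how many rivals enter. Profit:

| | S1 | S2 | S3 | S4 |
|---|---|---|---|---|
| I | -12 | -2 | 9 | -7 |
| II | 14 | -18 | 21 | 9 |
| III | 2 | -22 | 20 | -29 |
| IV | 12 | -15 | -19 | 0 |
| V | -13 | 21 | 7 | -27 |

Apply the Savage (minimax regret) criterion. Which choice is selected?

I

Column bests: S1=14, S2=21, S3=21, S4=9.
I regrets: 26, 23, 12, 16 → max 26
II regrets: 0, 39, 0, 0 → max 39
III regrets: 12, 43, 1, 38 → max 43
IV regrets: 2, 36, 40, 9 → max 40
V regrets: 27, 0, 14, 36 → max 36
Smallest max regret = 26 → I.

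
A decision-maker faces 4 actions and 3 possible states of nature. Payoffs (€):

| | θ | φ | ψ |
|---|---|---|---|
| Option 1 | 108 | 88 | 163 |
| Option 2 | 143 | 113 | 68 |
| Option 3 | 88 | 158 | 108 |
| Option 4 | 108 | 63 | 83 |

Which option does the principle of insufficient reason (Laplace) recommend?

Row averages: Option 1=359/3, Option 2=108, Option 3=118, Option 4=254/3
Highest average = 359/3 → Option 1.

Option 1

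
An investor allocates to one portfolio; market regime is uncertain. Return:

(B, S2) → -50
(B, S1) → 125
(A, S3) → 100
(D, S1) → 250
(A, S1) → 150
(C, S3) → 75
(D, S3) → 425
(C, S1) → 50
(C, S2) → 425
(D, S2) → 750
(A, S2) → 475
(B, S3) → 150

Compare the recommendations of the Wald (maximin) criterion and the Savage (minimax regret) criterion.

maximin → D; minimax regret → D (agree)

Row minima: A=100, B=-50, C=50, D=250
Best worst-case = 250 → D.
Column bests: S1=250, S2=750, S3=425.
A regrets: 100, 275, 325 → max 325
B regrets: 125, 800, 275 → max 800
C regrets: 200, 325, 350 → max 350
D regrets: 0, 0, 0 → max 0
Smallest max regret = 0 → D.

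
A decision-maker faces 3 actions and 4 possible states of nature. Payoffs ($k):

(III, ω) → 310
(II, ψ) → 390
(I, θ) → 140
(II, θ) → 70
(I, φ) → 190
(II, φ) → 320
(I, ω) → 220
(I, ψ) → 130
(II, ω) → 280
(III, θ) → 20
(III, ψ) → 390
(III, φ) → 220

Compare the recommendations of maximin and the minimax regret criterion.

Row minima: I=130, II=70, III=20
Best worst-case = 130 → I.
Column bests: θ=140, φ=320, ψ=390, ω=310.
I regrets: 0, 130, 260, 90 → max 260
II regrets: 70, 0, 0, 30 → max 70
III regrets: 120, 100, 0, 0 → max 120
Smallest max regret = 70 → II.

maximin → I; minimax regret → II (disagree)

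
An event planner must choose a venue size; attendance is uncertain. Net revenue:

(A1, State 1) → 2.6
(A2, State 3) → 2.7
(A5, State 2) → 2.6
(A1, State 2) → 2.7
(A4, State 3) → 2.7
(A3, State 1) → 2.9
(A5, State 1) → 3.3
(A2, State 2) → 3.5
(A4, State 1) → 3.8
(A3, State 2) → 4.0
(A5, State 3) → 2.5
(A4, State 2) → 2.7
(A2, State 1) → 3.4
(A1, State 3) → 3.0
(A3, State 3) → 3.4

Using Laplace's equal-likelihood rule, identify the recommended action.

Row averages: A1=83/30, A2=3.2, A3=103/30, A4=46/15, A5=2.8
Highest average = 103/30 → A3.

A3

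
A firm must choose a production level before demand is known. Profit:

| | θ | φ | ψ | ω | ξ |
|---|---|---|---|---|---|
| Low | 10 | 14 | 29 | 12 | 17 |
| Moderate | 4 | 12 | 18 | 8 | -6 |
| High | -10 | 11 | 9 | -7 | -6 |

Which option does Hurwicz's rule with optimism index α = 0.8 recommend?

Low

Low: 0.8·29 + 0.2·10 = 25.2
Moderate: 0.8·18 + 0.2·(-6) = 13.2
High: 0.8·11 + 0.2·(-10) = 6.8
Highest Hurwicz score = 25.2 → Low.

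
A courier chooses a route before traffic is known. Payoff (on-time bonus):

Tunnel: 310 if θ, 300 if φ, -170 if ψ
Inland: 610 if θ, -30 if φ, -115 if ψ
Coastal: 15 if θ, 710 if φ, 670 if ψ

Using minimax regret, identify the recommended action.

Coastal

Column bests: θ=610, φ=710, ψ=670.
Tunnel regrets: 300, 410, 840 → max 840
Inland regrets: 0, 740, 785 → max 785
Coastal regrets: 595, 0, 0 → max 595
Smallest max regret = 595 → Coastal.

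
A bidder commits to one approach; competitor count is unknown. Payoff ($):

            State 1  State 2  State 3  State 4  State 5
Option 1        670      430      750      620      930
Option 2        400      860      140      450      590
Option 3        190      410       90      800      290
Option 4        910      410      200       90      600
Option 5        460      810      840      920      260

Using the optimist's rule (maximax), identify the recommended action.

Row maxima: Option 1=930, Option 2=860, Option 3=800, Option 4=910, Option 5=920
Best best-case = 930 → Option 1.

Option 1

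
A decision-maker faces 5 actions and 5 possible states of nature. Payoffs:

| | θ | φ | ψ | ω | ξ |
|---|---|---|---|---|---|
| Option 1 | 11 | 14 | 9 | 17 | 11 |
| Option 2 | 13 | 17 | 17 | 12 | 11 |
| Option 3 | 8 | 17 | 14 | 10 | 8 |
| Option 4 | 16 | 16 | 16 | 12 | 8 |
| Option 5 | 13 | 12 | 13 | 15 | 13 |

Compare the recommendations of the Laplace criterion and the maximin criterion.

laplace → Option 2; maximin → Option 5 (disagree)

Row averages: Option 1=12.4, Option 2=14, Option 3=11.4, Option 4=13.6, Option 5=13.2
Highest average = 14 → Option 2.
Row minima: Option 1=9, Option 2=11, Option 3=8, Option 4=8, Option 5=12
Best worst-case = 12 → Option 5.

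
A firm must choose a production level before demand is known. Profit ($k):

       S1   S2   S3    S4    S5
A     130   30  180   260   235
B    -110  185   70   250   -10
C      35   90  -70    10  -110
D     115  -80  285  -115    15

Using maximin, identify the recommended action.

Row minima: A=30, B=-110, C=-110, D=-115
Best worst-case = 30 → A.

A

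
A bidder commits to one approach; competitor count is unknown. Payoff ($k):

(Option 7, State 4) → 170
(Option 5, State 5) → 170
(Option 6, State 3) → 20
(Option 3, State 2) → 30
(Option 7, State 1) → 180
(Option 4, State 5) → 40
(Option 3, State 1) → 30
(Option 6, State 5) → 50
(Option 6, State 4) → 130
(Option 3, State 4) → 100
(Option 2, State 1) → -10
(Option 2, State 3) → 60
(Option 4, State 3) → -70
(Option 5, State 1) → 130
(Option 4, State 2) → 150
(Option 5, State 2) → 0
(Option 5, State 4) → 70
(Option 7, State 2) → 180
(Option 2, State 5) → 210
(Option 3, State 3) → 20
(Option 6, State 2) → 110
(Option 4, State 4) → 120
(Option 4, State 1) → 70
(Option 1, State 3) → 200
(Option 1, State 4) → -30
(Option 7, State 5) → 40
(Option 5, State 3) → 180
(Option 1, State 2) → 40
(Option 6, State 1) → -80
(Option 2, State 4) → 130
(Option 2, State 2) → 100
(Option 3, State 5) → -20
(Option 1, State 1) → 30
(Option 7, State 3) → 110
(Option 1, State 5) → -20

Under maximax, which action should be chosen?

Row maxima: Option 1=200, Option 2=210, Option 3=100, Option 4=150, Option 5=180, Option 6=130, Option 7=180
Best best-case = 210 → Option 2.

Option 2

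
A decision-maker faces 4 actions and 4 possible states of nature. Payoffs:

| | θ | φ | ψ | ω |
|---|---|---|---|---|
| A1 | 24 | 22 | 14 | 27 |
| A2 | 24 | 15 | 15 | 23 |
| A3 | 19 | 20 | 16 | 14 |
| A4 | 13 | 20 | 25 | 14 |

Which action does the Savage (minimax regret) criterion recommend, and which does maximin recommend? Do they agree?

Column bests: θ=24, φ=22, ψ=25, ω=27.
A1 regrets: 0, 0, 11, 0 → max 11
A2 regrets: 0, 7, 10, 4 → max 10
A3 regrets: 5, 2, 9, 13 → max 13
A4 regrets: 11, 2, 0, 13 → max 13
Smallest max regret = 10 → A2.
Row minima: A1=14, A2=15, A3=14, A4=13
Best worst-case = 15 → A2.

minimax regret → A2; maximin → A2 (agree)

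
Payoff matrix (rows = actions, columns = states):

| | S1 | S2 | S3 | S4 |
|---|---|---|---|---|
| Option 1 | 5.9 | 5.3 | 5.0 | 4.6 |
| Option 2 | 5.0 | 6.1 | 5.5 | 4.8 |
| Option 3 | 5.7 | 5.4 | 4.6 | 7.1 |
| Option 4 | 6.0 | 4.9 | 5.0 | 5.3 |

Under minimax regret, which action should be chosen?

Option 3

Column bests: S1=6.0, S2=6.1, S3=5.5, S4=7.1.
Option 1 regrets: 0.1, 0.8, 0.5, 2.5 → max 2.5
Option 2 regrets: 1.0, 0.0, 0.0, 2.3 → max 2.3
Option 3 regrets: 0.3, 0.7, 0.9, 0.0 → max 0.9
Option 4 regrets: 0.0, 1.2, 0.5, 1.8 → max 1.8
Smallest max regret = 0.9 → Option 3.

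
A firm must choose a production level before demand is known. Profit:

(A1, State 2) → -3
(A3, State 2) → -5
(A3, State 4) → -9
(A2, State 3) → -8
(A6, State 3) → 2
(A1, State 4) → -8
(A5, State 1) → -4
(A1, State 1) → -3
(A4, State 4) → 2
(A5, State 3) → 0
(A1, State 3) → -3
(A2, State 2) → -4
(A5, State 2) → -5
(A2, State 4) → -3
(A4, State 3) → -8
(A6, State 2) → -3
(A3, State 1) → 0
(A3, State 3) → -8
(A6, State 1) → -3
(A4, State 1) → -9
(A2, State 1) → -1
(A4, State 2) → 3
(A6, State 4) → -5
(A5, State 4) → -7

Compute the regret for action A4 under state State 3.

10

Best payoff under State 3 is 2.
Regret = 2 − (-8) = 10.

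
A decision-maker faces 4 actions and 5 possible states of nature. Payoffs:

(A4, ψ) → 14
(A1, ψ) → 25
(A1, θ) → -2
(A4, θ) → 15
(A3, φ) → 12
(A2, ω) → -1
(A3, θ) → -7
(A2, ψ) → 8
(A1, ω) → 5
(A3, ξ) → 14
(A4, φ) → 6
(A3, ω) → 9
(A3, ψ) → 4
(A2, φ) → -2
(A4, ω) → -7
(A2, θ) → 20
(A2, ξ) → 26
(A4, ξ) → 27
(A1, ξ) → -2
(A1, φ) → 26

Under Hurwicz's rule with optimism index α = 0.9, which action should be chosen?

A1: 0.9·26 + 0.1·(-2) = 23.2
A2: 0.9·26 + 0.1·(-2) = 23.2
A3: 0.9·14 + 0.1·(-7) = 11.9
A4: 0.9·27 + 0.1·(-7) = 23.6
Highest Hurwicz score = 23.6 → A4.

A4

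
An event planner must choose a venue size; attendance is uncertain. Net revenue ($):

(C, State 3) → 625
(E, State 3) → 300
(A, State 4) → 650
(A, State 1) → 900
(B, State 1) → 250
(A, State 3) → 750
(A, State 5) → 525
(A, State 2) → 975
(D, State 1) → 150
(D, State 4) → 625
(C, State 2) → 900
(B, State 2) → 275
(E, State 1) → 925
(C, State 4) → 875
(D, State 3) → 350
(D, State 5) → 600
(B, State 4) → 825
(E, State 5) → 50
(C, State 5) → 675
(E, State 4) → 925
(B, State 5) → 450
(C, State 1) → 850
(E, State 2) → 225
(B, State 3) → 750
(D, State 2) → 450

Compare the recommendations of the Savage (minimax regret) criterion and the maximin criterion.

minimax regret → C; maximin → C (agree)

Column bests: State 1=925, State 2=975, State 3=750, State 4=925, State 5=675.
A regrets: 25, 0, 0, 275, 150 → max 275
B regrets: 675, 700, 0, 100, 225 → max 700
C regrets: 75, 75, 125, 50, 0 → max 125
D regrets: 775, 525, 400, 300, 75 → max 775
E regrets: 0, 750, 450, 0, 625 → max 750
Smallest max regret = 125 → C.
Row minima: A=525, B=250, C=625, D=150, E=50
Best worst-case = 625 → C.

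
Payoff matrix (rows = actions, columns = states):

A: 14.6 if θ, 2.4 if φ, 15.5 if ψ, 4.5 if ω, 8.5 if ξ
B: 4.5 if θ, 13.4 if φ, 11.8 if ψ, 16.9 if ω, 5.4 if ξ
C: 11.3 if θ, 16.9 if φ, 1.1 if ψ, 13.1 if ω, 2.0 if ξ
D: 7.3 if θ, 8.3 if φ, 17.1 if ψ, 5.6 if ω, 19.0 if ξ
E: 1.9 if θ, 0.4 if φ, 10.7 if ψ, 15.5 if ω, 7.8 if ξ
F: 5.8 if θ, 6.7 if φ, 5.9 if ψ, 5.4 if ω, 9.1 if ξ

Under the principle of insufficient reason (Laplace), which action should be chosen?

Row averages: A=9.1, B=10.4, C=8.88, D=11.46, E=7.26, F=6.58
Highest average = 11.46 → D.

D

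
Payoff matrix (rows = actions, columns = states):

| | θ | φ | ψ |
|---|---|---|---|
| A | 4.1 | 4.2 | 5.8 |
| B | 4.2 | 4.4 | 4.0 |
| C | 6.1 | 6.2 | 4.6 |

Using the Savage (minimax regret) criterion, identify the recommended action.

C

Column bests: θ=6.1, φ=6.2, ψ=5.8.
A regrets: 2.0, 2.0, 0.0 → max 2.0
B regrets: 1.9, 1.8, 1.8 → max 1.9
C regrets: 0.0, 0.0, 1.2 → max 1.2
Smallest max regret = 1.2 → C.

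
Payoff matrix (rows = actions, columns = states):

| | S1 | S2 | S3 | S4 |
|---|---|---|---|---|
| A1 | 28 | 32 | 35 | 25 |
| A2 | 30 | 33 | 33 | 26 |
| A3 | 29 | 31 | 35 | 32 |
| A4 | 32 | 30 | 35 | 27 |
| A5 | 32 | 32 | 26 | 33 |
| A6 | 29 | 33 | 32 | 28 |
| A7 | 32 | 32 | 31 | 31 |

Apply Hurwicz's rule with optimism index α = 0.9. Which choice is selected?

A1: 0.9·35 + 0.1·25 = 34
A2: 0.9·33 + 0.1·26 = 32.3
A3: 0.9·35 + 0.1·29 = 34.4
A4: 0.9·35 + 0.1·27 = 34.2
A5: 0.9·33 + 0.1·26 = 32.3
A6: 0.9·33 + 0.1·28 = 32.5
A7: 0.9·32 + 0.1·31 = 31.9
Highest Hurwicz score = 34.4 → A3.

A3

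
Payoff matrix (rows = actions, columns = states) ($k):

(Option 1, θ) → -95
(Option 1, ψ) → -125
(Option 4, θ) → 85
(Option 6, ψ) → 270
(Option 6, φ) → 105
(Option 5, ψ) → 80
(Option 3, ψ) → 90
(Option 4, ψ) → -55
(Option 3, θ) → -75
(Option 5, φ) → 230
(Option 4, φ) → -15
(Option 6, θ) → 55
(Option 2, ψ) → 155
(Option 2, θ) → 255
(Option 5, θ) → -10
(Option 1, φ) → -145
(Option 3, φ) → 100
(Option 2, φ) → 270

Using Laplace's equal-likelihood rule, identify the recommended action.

Option 2

Row averages: Option 1=-365/3, Option 2=680/3, Option 3=115/3, Option 4=5, Option 5=100, Option 6=430/3
Highest average = 680/3 → Option 2.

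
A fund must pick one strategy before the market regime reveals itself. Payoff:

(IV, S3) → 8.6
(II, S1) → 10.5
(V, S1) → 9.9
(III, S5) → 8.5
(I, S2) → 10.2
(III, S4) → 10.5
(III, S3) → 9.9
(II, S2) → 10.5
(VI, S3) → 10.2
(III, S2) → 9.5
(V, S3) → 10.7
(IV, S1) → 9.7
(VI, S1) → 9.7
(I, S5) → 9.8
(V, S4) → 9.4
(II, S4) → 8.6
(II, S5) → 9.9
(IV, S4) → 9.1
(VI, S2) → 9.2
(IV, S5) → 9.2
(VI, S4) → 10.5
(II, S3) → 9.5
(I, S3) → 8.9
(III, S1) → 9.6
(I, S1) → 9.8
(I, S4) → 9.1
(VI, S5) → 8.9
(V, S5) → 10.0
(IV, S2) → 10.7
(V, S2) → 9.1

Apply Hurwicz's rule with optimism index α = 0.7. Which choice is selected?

I: 0.7·10.2 + 0.3·8.9 = 9.81
II: 0.7·10.5 + 0.3·8.6 = 9.93
III: 0.7·10.5 + 0.3·8.5 = 9.9
IV: 0.7·10.7 + 0.3·8.6 = 10.07
V: 0.7·10.7 + 0.3·9.1 = 10.22
VI: 0.7·10.5 + 0.3·8.9 = 10.02
Highest Hurwicz score = 10.22 → V.

V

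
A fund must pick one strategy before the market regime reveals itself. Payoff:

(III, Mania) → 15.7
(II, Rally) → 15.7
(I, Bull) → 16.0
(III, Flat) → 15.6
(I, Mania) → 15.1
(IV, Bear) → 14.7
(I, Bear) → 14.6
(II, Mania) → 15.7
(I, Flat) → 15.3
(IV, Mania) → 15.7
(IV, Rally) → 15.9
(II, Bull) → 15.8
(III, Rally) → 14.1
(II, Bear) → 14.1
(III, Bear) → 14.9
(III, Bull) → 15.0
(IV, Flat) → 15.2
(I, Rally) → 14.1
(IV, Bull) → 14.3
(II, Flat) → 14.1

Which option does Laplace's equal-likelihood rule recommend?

Row averages: I=15.02, II=15.08, III=15.06, IV=15.16
Highest average = 15.16 → IV.

IV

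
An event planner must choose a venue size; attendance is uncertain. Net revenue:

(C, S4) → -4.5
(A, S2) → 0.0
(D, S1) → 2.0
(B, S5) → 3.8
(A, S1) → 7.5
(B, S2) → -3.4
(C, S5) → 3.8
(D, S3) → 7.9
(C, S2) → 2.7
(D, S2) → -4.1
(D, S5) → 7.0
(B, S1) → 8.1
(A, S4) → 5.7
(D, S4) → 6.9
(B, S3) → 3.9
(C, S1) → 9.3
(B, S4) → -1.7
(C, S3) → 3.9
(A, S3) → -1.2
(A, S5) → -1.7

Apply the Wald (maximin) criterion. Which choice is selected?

Row minima: A=-1.7, B=-3.4, C=-4.5, D=-4.1
Best worst-case = -1.7 → A.

A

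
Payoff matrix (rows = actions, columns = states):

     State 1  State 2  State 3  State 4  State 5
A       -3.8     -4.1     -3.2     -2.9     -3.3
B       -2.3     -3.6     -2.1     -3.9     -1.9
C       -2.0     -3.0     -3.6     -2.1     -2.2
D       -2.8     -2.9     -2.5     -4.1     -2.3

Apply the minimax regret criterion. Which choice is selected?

C

Column bests: State 1=-2.0, State 2=-2.9, State 3=-2.1, State 4=-2.1, State 5=-1.9.
A regrets: 1.8, 1.2, 1.1, 0.8, 1.4 → max 1.8
B regrets: 0.3, 0.7, 0.0, 1.8, 0.0 → max 1.8
C regrets: 0.0, 0.1, 1.5, 0.0, 0.3 → max 1.5
D regrets: 0.8, 0.0, 0.4, 2.0, 0.4 → max 2.0
Smallest max regret = 1.5 → C.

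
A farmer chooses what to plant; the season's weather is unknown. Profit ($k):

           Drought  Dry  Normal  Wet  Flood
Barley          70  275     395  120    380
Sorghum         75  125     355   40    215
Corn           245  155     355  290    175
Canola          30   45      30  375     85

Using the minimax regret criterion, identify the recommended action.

Column bests: Drought=245, Dry=275, Normal=395, Wet=375, Flood=380.
Barley regrets: 175, 0, 0, 255, 0 → max 255
Sorghum regrets: 170, 150, 40, 335, 165 → max 335
Corn regrets: 0, 120, 40, 85, 205 → max 205
Canola regrets: 215, 230, 365, 0, 295 → max 365
Smallest max regret = 205 → Corn.

Corn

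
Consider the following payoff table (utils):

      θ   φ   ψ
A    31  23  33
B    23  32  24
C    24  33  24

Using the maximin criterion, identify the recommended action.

C

Row minima: A=23, B=23, C=24
Best worst-case = 24 → C.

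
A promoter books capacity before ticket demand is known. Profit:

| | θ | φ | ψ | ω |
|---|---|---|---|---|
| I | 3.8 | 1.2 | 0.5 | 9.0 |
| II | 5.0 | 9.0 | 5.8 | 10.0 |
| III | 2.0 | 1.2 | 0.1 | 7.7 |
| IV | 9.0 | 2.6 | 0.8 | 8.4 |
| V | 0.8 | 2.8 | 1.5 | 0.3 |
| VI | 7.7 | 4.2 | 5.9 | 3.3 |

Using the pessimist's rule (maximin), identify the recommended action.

Row minima: I=0.5, II=5.0, III=0.1, IV=0.8, V=0.3, VI=3.3
Best worst-case = 5.0 → II.

II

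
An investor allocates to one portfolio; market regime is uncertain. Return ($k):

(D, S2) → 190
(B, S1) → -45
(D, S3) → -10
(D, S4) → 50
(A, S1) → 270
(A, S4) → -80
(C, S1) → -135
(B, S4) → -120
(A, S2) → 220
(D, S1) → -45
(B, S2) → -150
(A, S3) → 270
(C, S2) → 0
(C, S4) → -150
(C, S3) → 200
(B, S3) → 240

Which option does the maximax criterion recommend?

A

Row maxima: A=270, B=240, C=200, D=190
Best best-case = 270 → A.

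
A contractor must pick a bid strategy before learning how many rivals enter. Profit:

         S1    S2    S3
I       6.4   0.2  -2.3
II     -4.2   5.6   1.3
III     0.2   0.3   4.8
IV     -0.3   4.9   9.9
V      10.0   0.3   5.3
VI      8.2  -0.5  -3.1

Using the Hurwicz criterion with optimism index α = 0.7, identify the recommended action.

I: 0.7·6.4 + 0.3·(-2.3) = 3.79
II: 0.7·5.6 + 0.3·(-4.2) = 2.66
III: 0.7·4.8 + 0.3·0.2 = 3.42
IV: 0.7·9.9 + 0.3·(-0.3) = 6.84
V: 0.7·10.0 + 0.3·0.3 = 7.09
VI: 0.7·8.2 + 0.3·(-3.1) = 4.81
Highest Hurwicz score = 7.09 → V.

V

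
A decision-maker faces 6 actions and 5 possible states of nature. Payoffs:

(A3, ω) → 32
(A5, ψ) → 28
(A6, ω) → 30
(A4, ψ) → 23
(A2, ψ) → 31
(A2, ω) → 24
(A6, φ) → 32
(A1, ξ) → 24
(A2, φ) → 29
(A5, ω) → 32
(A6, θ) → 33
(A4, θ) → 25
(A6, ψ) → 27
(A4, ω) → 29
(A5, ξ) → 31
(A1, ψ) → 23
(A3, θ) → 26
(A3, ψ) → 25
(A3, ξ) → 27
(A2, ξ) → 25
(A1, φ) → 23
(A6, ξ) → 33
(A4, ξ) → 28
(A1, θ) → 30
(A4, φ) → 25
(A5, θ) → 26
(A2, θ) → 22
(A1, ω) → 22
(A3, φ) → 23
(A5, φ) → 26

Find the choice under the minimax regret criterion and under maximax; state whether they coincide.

Column bests: θ=33, φ=32, ψ=31, ω=32, ξ=33.
A1 regrets: 3, 9, 8, 10, 9 → max 10
A2 regrets: 11, 3, 0, 8, 8 → max 11
A3 regrets: 7, 9, 6, 0, 6 → max 9
A4 regrets: 8, 7, 8, 3, 5 → max 8
A5 regrets: 7, 6, 3, 0, 2 → max 7
A6 regrets: 0, 0, 4, 2, 0 → max 4
Smallest max regret = 4 → A6.
Row maxima: A1=30, A2=31, A3=32, A4=29, A5=32, A6=33
Best best-case = 33 → A6.

minimax regret → A6; maximax → A6 (agree)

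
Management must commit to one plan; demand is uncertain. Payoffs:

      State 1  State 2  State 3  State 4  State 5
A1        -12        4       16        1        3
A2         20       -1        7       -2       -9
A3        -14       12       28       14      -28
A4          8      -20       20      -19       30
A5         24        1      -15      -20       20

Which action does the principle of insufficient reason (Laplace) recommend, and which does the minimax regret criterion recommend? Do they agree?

Row averages: A1=2.4, A2=3, A3=2.4, A4=3.8, A5=2
Highest average = 3.8 → A4.
Column bests: State 1=24, State 2=12, State 3=28, State 4=14, State 5=30.
A1 regrets: 36, 8, 12, 13, 27 → max 36
A2 regrets: 4, 13, 21, 16, 39 → max 39
A3 regrets: 38, 0, 0, 0, 58 → max 58
A4 regrets: 16, 32, 8, 33, 0 → max 33
A5 regrets: 0, 11, 43, 34, 10 → max 43
Smallest max regret = 33 → A4.

laplace → A4; minimax regret → A4 (agree)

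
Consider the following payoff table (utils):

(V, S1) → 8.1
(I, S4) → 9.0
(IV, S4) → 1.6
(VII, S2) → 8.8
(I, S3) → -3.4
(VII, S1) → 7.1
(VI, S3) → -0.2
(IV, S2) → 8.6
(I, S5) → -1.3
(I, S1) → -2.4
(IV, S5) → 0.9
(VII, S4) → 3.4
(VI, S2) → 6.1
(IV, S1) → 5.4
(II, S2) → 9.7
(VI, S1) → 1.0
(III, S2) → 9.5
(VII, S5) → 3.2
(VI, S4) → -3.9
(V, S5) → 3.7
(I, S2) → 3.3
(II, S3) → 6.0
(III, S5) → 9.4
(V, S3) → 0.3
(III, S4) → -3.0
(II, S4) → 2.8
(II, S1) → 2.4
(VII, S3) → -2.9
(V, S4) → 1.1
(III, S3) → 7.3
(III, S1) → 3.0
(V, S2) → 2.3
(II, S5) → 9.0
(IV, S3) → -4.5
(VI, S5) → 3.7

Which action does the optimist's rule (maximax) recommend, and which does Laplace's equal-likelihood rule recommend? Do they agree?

Row maxima: I=9.0, II=9.7, III=9.5, IV=8.6, V=8.1, VI=6.1, VII=8.8
Best best-case = 9.7 → II.
Row averages: I=1.04, II=5.98, III=5.24, IV=2.4, V=3.1, VI=1.34, VII=3.92
Highest average = 5.98 → II.

maximax → II; laplace → II (agree)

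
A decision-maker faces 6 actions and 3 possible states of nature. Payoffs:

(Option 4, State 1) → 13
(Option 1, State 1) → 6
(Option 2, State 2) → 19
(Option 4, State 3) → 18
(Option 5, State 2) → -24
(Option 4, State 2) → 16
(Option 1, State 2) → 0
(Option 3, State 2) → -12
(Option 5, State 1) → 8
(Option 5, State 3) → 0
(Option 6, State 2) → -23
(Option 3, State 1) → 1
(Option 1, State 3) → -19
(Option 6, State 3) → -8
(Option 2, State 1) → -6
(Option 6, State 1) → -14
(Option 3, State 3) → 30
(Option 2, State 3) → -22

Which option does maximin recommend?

Option 4

Row minima: Option 1=-19, Option 2=-22, Option 3=-12, Option 4=13, Option 5=-24, Option 6=-23
Best worst-case = 13 → Option 4.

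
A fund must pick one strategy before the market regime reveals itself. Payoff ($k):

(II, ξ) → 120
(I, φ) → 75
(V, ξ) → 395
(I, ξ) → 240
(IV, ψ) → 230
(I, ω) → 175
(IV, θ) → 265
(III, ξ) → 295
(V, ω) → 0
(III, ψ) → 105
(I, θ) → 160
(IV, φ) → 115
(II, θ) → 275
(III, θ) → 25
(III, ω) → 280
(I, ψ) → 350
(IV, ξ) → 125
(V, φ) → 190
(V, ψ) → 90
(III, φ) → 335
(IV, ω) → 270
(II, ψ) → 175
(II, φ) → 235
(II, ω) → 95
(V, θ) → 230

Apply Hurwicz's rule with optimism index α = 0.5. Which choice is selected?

I: 0.5·350 + 0.5·75 = 212.5
II: 0.5·275 + 0.5·95 = 185
III: 0.5·335 + 0.5·25 = 180
IV: 0.5·270 + 0.5·115 = 192.5
V: 0.5·395 + 0.5·0 = 197.5
Highest Hurwicz score = 212.5 → I.

I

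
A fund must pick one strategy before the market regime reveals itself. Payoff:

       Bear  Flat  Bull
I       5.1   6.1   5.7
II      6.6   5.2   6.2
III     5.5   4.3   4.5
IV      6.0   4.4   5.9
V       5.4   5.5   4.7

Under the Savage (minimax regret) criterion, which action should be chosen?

Column bests: Bear=6.6, Flat=6.1, Bull=6.2.
I regrets: 1.5, 0.0, 0.5 → max 1.5
II regrets: 0.0, 0.9, 0.0 → max 0.9
III regrets: 1.1, 1.8, 1.7 → max 1.8
IV regrets: 0.6, 1.7, 0.3 → max 1.7
V regrets: 1.2, 0.6, 1.5 → max 1.5
Smallest max regret = 0.9 → II.

II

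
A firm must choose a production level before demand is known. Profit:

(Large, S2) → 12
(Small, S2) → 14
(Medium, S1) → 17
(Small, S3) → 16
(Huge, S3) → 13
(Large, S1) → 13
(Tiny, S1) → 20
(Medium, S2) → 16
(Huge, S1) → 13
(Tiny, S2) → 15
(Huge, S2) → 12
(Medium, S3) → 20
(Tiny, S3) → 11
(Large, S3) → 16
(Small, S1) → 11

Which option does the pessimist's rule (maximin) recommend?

Row minima: Tiny=11, Small=11, Medium=16, Large=12, Huge=12
Best worst-case = 16 → Medium.

Medium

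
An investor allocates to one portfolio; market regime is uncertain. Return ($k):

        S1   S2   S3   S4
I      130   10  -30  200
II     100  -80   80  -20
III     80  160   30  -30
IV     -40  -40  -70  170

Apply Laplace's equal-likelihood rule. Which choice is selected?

I

Row averages: I=77.5, II=20, III=60, IV=5
Highest average = 77.5 → I.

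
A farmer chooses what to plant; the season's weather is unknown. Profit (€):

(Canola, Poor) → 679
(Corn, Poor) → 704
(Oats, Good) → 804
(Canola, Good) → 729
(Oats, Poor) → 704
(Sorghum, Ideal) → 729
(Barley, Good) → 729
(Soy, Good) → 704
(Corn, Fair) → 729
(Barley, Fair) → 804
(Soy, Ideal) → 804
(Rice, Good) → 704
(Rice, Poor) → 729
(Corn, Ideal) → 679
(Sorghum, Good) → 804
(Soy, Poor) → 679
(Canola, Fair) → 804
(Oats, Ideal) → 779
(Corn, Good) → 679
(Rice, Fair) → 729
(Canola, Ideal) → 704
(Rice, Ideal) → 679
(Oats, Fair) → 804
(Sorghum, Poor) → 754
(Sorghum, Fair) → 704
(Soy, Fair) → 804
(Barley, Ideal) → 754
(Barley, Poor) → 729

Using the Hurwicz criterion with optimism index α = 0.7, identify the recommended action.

Barley: 0.7·804 + 0.3·729 = 781.5
Soy: 0.7·804 + 0.3·679 = 766.5
Canola: 0.7·804 + 0.3·679 = 766.5
Rice: 0.7·729 + 0.3·679 = 714
Corn: 0.7·729 + 0.3·679 = 714
Sorghum: 0.7·804 + 0.3·704 = 774
Oats: 0.7·804 + 0.3·704 = 774
Highest Hurwicz score = 781.5 → Barley.

Barley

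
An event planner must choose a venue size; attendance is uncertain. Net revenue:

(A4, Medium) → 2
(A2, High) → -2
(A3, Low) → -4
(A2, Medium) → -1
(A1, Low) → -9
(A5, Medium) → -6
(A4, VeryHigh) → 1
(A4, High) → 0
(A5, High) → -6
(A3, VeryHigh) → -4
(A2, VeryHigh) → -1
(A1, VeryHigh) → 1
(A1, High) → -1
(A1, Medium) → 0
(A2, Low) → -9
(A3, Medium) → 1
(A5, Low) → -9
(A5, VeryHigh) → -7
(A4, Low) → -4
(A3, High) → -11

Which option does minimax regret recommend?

A4

Column bests: Low=-4, Medium=2, High=0, VeryHigh=1.
A1 regrets: 5, 2, 1, 0 → max 5
A2 regrets: 5, 3, 2, 2 → max 5
A3 regrets: 0, 1, 11, 5 → max 11
A4 regrets: 0, 0, 0, 0 → max 0
A5 regrets: 5, 8, 6, 8 → max 8
Smallest max regret = 0 → A4.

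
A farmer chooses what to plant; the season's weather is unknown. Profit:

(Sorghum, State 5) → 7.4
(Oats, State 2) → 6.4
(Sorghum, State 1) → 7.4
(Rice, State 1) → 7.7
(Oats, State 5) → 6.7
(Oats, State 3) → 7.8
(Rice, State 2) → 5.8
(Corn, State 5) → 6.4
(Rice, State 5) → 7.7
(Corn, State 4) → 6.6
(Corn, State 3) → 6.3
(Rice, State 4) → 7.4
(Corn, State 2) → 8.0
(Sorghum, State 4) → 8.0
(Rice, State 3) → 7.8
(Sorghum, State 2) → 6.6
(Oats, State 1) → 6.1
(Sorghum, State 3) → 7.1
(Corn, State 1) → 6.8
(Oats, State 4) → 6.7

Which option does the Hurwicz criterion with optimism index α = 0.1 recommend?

Sorghum: 0.1·8.0 + 0.9·6.6 = 6.74
Oats: 0.1·7.8 + 0.9·6.1 = 6.27
Corn: 0.1·8.0 + 0.9·6.3 = 6.47
Rice: 0.1·7.8 + 0.9·5.8 = 6
Highest Hurwicz score = 6.74 → Sorghum.

Sorghum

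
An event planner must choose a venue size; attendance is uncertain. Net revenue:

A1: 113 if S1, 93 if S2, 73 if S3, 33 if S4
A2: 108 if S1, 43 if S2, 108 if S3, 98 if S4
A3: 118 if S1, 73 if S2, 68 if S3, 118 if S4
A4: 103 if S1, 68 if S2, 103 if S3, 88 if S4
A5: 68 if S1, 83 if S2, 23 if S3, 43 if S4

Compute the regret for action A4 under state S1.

15

Best payoff under S1 is 118.
Regret = 118 − 103 = 15.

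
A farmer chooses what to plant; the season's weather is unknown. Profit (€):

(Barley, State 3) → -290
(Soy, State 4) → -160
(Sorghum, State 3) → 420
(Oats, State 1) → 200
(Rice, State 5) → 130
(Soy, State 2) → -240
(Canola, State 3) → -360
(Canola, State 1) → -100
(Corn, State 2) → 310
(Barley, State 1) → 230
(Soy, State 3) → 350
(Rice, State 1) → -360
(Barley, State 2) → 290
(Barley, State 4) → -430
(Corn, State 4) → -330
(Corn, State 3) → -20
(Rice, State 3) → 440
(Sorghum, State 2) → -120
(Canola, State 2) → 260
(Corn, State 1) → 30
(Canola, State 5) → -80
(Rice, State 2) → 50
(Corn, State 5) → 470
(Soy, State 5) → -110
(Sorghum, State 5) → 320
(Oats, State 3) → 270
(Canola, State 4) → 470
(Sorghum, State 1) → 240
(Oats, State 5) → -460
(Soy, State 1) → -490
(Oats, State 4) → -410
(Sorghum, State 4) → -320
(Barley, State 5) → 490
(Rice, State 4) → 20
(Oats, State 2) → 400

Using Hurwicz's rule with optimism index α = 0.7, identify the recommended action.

Corn

Soy: 0.7·350 + 0.3·(-490) = 98
Canola: 0.7·470 + 0.3·(-360) = 221
Barley: 0.7·490 + 0.3·(-430) = 214
Oats: 0.7·400 + 0.3·(-460) = 142
Rice: 0.7·440 + 0.3·(-360) = 200
Corn: 0.7·470 + 0.3·(-330) = 230
Sorghum: 0.7·420 + 0.3·(-320) = 198
Highest Hurwicz score = 230 → Corn.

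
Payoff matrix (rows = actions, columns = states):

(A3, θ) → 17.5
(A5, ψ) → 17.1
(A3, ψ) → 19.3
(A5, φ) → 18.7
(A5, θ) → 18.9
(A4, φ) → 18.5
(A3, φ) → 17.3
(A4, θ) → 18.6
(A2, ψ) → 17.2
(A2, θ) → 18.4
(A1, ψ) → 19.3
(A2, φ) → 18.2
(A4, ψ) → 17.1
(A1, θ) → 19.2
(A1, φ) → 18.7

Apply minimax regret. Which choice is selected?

A1

Column bests: θ=19.2, φ=18.7, ψ=19.3.
A1 regrets: 0.0, 0.0, 0.0 → max 0.0
A2 regrets: 0.8, 0.5, 2.1 → max 2.1
A3 regrets: 1.7, 1.4, 0.0 → max 1.7
A4 regrets: 0.6, 0.2, 2.2 → max 2.2
A5 regrets: 0.3, 0.0, 2.2 → max 2.2
Smallest max regret = 0.0 → A1.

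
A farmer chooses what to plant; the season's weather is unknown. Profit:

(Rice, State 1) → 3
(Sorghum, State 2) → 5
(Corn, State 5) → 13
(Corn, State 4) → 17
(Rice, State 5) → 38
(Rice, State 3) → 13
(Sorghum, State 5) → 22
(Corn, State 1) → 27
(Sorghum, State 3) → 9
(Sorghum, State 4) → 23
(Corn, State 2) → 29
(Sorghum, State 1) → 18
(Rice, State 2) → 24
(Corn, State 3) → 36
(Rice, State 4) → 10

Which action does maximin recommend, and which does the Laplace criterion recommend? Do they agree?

maximin → Corn; laplace → Corn (agree)

Row minima: Rice=3, Corn=13, Sorghum=5
Best worst-case = 13 → Corn.
Row averages: Rice=17.6, Corn=24.4, Sorghum=15.4
Highest average = 24.4 → Corn.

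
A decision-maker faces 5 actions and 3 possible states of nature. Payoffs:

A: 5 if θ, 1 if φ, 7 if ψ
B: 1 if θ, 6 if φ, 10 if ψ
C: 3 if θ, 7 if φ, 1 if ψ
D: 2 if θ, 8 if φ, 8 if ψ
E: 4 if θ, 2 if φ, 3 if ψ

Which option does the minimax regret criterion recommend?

D

Column bests: θ=5, φ=8, ψ=10.
A regrets: 0, 7, 3 → max 7
B regrets: 4, 2, 0 → max 4
C regrets: 2, 1, 9 → max 9
D regrets: 3, 0, 2 → max 3
E regrets: 1, 6, 7 → max 7
Smallest max regret = 3 → D.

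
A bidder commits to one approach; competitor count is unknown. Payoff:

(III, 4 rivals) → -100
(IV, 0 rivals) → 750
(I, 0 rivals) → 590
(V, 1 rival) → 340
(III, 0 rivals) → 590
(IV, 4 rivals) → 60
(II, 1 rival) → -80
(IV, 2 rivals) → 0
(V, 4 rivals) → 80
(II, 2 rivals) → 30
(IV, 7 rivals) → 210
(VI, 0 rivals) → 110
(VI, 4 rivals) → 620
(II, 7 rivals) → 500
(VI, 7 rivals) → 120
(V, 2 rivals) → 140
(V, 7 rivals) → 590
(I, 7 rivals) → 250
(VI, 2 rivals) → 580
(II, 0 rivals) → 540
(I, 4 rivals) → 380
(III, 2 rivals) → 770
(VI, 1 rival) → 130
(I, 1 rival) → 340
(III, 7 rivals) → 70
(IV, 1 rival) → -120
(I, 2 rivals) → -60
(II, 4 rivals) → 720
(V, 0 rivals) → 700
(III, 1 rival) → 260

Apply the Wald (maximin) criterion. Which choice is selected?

VI

Row minima: I=-60, II=-80, III=-100, IV=-120, V=80, VI=110
Best worst-case = 110 → VI.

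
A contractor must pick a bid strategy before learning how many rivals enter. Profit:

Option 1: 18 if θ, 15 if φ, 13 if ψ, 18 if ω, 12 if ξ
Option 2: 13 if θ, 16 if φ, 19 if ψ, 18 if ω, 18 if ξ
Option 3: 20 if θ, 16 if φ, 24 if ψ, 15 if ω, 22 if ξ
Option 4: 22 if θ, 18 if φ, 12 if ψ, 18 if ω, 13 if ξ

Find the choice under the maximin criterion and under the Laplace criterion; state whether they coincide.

Row minima: Option 1=12, Option 2=13, Option 3=15, Option 4=12
Best worst-case = 15 → Option 3.
Row averages: Option 1=15.2, Option 2=16.8, Option 3=19.4, Option 4=16.6
Highest average = 19.4 → Option 3.

maximin → Option 3; laplace → Option 3 (agree)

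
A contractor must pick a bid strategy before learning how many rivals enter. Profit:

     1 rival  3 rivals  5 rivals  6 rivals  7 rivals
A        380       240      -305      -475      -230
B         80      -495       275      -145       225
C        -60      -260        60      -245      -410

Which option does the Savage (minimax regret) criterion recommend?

Column bests: 1 rival=380, 3 rivals=240, 5 rivals=275, 6 rivals=-145, 7 rivals=225.
A regrets: 0, 0, 580, 330, 455 → max 580
B regrets: 300, 735, 0, 0, 0 → max 735
C regrets: 440, 500, 215, 100, 635 → max 635
Smallest max regret = 580 → A.

A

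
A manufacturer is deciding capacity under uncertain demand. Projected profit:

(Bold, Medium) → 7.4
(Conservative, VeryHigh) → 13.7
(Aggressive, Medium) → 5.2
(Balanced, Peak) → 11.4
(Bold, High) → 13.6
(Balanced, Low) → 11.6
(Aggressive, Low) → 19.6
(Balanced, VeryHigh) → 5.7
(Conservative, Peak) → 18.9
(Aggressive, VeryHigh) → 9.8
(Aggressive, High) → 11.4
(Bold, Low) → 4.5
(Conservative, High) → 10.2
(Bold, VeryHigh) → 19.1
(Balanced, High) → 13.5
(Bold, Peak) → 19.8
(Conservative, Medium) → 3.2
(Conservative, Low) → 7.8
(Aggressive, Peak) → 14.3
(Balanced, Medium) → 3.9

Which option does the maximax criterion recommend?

Row maxima: Conservative=18.9, Balanced=13.5, Aggressive=19.6, Bold=19.8
Best best-case = 19.8 → Bold.

Bold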